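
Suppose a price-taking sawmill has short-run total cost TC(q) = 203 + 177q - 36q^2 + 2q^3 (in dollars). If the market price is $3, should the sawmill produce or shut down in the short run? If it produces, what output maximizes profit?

Shut down

Strip out fixed cost: VC = 177q - 36q^2 + 2q^3. Then AVC = 177 - 36q + 2q^2 and MC = 177 - 72q + 6q^2.
The AVC parabola has its vertex at q = 36/4 = 9, where AVC = 177 - 36·9 + 2·9^2 = $15.
Since P = $3 < min AVC = $15, price fails to cover variable cost at any output.
The firm minimizes its loss by shutting down and losing only its fixed cost of $203.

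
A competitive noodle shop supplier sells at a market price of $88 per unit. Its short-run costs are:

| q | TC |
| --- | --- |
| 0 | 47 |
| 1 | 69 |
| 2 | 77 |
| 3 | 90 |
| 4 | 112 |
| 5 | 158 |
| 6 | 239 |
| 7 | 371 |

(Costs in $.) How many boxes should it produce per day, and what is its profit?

Compute π = P·q − TC at each output: q=0: -47; q=1: 19; q=2: 99; q=3: 174; q=4: 240; q=5: 282; q=6: 289; q=7: 245.
Profit is maximized at q = 6. AVC there is 192/6 = $32 ≤ P, so producing beats shutting down (which would give -$47).

q = 6; profit = $289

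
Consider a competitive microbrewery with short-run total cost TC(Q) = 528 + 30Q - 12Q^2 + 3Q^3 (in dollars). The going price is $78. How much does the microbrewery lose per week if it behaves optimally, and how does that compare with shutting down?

AVC = 30 - 12Q + 3Q^2 has its minimum $18 at Q = 2; price $78 clears that bar, so the firm operates.
With MC = 30 - 24Q + 9Q^2, P = MC on the upward-sloping part at Q* = 4.
TR = 78·4 = 312. TC = 528 + 120 = 648. Profit = 312 − 648 = -$336.
That loss of $336 beats the $528 the firm would lose by shutting down; producing recovers $192 of fixed cost.

Profit = -$336 at Q = 4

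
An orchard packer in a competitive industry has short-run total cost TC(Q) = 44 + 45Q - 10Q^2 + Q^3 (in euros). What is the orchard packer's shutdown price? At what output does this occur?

The shutdown price is the minimum of AVC. VC = 45Q - 10Q^2 + Q^3, so AVC = 45 - 10Q + Q^2.
dAVC/dQ = -10 + 2Q = 0 gives Q = 5. min AVC = 45 - 10·5 + 5^2 = 20.
For P < €20 the firm produces nothing.

€20 per unit, at Q = 5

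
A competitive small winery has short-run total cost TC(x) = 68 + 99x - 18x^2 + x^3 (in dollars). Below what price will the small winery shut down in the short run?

$18 per unit

The firm shuts down when price falls below the minimum of average variable cost. AVC = VC/x = 99 - 18x + x^2.
At the minimum of AVC, MC = AVC. MC = 99 - 36x + 3x^2; setting MC = AVC gives 2x^2 - 18x = 0, so x = 9. min AVC = 18.
So the shutdown price is $18.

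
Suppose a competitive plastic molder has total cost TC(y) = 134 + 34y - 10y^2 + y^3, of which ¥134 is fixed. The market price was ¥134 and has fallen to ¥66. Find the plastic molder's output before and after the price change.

MC = 34 - 20y + 3y^2; the shutdown threshold is min AVC = ¥9 (at y = 5).
At P = ¥134 ≥ min AVC, set P = MC on the rising branch: y = 10.
At P = ¥66 ≥ min AVC, set P = MC: y = 8. The firm stays open but cuts output.

Output falls from 10 to 8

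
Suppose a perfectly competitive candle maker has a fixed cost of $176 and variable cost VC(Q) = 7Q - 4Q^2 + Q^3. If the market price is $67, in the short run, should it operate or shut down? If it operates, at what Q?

Produce at Q = 6

Variable cost is VC = 7Q - 4Q^2 + Q^3, so AVC = VC/Q = 7 - 4Q + Q^2 and MC = dTC/dQ = 7 - 8Q + 3Q^2.
The AVC parabola has its vertex at Q = 4/2 = 2, where AVC = 7 - 4·2 + 2^2 = $3.
P = $67 exceeds min AVC = $3, so the firm stays open.
Solving P = MC: -60 - 8Q + 3Q^2 = 0 ⇒ Q = -10/3 or 6. On the upward-sloping branch, Q* = 6.
Check: AVC at Q = 6 is $19 ≤ P, so revenue covers variable cost.
Profit = P·Q − TC = 67·6 − 290 = $112.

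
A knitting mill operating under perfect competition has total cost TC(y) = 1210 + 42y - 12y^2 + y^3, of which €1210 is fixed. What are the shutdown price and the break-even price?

Shutdown price = €6; break-even price = €141

Shutdown price = min AVC. AVC = 42 - 12y + y^2, with vertex at y = 6 and minimum €6.
ATC = 1210/y + 42 - 12y + y^2. Setting dATC/dy = −1210/y^2 − 12 + 2y = 0 gives y = 11 (since 2·11^3 − 12·11^2 = 1210).
min ATC = 1210/11 + 42 − 12·11 + 11^2 = €141. That is the break-even price.
For €6 ≤ P < €141 the firm produces at a loss; below €6 it shuts down.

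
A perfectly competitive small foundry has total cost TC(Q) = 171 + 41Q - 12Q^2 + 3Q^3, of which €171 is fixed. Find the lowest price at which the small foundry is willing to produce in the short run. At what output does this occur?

€29 per unit, at Q = 2

The firm shuts down when price falls below the minimum of average variable cost. AVC = VC/Q = 41 - 12Q + 3Q^2.
At the minimum of AVC, MC = AVC. MC = 41 - 24Q + 9Q^2; setting MC = AVC gives 6Q^2 - 12Q = 0, so Q = 2. min AVC = 29.
The firm shuts down for any P below €29.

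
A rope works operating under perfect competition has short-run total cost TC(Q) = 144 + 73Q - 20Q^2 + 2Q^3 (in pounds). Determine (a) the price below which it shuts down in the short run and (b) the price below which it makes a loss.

Shutdown price = min AVC. AVC = 73 - 20Q + 2Q^2, with vertex at Q = 5 and minimum £23.
ATC = 144/Q + 73 - 20Q + 2Q^2. Setting dATC/dQ = −144/Q^2 − 20 + 4Q = 0 gives Q = 6 (since 4·6^3 − 20·6^2 = 144).
min ATC = 144/6 + 73 − 20·6 + 2·6^2 = £49. That is the break-even price.
For £23 ≤ P < £49 the firm produces at a loss; below £23 it shuts down.

Shutdown price = £23; break-even price = £49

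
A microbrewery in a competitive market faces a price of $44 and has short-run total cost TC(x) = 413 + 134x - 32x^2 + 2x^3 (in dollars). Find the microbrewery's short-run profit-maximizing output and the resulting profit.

AVC = 134 - 32x + 2x^2; min AVC = $6 at x = 8. Since P = $44 ≥ min AVC, the firm produces.
MC = 134 - 64x + 6x^2. Setting P = MC and taking the root on the rising branch gives x* = 9.
TR = 44·9 = 396. TC = 413 + 72 = 485. Profit = 396 − 485 = -$89.
Shutting down would mean losing the fixed cost of $413, so operating at a loss of $89 is better by $324.

Profit = -$89 at x = 9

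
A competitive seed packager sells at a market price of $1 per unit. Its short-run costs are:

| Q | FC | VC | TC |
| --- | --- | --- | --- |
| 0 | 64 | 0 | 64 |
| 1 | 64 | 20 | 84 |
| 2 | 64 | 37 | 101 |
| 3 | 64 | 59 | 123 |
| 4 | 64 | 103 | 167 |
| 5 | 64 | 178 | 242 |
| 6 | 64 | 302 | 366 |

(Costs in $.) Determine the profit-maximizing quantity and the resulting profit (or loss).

Q = 0 (shut down); profit = -$64

Compute π = P·Q − TC at each output: Q=0: -64; Q=1: -83; Q=2: -99; Q=3: -120; Q=4: -163; Q=5: -237; Q=6: -360.
Profit is highest at Q = 0. Equivalently, the lowest AVC in the table is 37/2 ≈ $18.50 at Q = 2, and P = $1 falls below it — price never covers variable cost, so the firm shuts down and loses only its fixed cost.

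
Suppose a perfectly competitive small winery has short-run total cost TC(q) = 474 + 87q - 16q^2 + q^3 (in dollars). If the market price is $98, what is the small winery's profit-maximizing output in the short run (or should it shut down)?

Produce at q = 11

From TC, MC = TC'(q) = 87 - 32q + 3q^2 and AVC = VC/q = 87 - 16q + q^2.
AVC is minimized where dAVC/dq = -16 + 2q = 0, at q = 8; min AVC = 87 - 16·8 + 8^2 = $23.
Because $98 ≥ $23, revenue can cover variable cost; the firm operates.
Set P = MC: 98 = 87 - 32q + 3q^2 → -11 - 32q + 3q^2 = 0. The roots are q = -1/3 and q = 11; the profit-maximizing output is on the rising part of MC, so q* = 11.
Check: AVC at q = 11 is $32 ≤ P, so revenue covers variable cost.
Profit = P·q − TC = 98·11 − 826 = $252.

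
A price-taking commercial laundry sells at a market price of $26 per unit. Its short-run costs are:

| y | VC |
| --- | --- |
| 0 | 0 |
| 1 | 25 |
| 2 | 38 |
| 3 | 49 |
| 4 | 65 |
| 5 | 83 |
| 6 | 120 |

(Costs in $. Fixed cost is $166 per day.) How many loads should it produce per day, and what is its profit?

Profit at each row (π = 26y − TC): y=0: -166; y=1: -165; y=2: -152; y=3: -137; y=4: -127; y=5: -119; y=6: -130.
Profit is maximized at y = 5. AVC there is 83/5 = $16.60 ≤ P, so producing beats shutting down (which would give -$166).

y = 5; profit = -$119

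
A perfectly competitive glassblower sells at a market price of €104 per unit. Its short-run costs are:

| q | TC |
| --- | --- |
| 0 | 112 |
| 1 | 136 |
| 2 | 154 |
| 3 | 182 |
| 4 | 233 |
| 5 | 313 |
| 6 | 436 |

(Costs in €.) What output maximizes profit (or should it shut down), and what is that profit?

Tabulate TR − TC: q=0: -112; q=1: -32; q=2: 54; q=3: 130; q=4: 183; q=5: 207; q=6: 188.
Profit is maximized at q = 5. AVC there is 201/5 = €40.20 ≤ P, so producing beats shutting down (which would give -€112).

q = 5; profit = €207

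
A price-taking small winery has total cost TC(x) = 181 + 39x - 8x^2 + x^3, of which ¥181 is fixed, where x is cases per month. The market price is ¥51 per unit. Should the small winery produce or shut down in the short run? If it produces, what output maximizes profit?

Strip out fixed cost: VC = 39x - 8x^2 + x^3. Then AVC = 39 - 8x + x^2 and MC = 39 - 16x + 3x^2.
The AVC parabola has its vertex at x = 8/2 = 4, where AVC = 39 - 8·4 + 4^2 = ¥23.
Because ¥51 ≥ ¥23, revenue can cover variable cost; the firm operates.
Solving P = MC: -12 - 16x + 3x^2 = 0 ⇒ x = -2/3 or 6. On the upward-sloping branch, x* = 6.
Check: AVC at x = 6 is ¥27 ≤ P, so revenue covers variable cost.
Profit = P·x − TC = 51·6 − 343 = -¥37, a loss, but smaller than the ¥181 fixed cost the firm would lose by shutting down.

Produce at x = 6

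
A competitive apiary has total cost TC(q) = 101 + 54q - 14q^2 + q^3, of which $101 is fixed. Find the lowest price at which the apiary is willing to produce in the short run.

$5 per unit

The firm shuts down when price falls below the minimum of average variable cost. AVC = VC/q = 54 - 14q + q^2.
At the minimum of AVC, MC = AVC. MC = 54 - 28q + 3q^2; setting MC = AVC gives 2q^2 - 14q = 0, so q = 7. min AVC = 5.
The firm shuts down for any P below $5.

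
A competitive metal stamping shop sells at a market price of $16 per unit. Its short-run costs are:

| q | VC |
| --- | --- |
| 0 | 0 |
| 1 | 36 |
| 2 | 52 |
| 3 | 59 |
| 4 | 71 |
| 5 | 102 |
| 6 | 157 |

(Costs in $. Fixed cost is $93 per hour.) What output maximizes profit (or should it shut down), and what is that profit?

Compute π = P·q − TC at each output: q=0: -93; q=1: -113; q=2: -113; q=3: -104; q=4: -100; q=5: -115; q=6: -154.
Profit is highest at q = 0. Equivalently, the lowest AVC in the table is 71/4 ≈ $17.75 at q = 4, and P = $16 falls below it — price never covers variable cost, so the firm shuts down and loses only its fixed cost.

q = 0 (shut down); profit = -$93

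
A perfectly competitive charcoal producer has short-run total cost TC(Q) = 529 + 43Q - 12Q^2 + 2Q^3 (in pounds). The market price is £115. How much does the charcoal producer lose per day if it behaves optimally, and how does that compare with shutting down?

AVC = 43 - 12Q + 2Q^2; min AVC = £25 at Q = 3. Since P = £115 ≥ min AVC, the firm produces.
MC = 43 - 24Q + 6Q^2. Setting P = MC and taking the root on the rising branch gives Q* = 6.
TR = 115·6 = 690. TC = 529 + 258 = 787. Profit = 690 − 787 = -£97.
That loss of £97 beats the £529 the firm would lose by shutting down; producing recovers £432 of fixed cost.

Profit = -£97 at Q = 6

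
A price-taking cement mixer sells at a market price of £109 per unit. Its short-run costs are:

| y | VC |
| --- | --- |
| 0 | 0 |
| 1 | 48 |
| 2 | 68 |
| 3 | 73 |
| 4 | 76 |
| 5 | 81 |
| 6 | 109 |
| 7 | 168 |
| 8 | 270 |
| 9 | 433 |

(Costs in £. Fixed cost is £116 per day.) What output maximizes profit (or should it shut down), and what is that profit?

y = 8; profit = £486

Profit at each row (π = 109y − TC): y=0: -116; y=1: -55; y=2: 34; y=3: 138; y=4: 244; y=5: 348; y=6: 429; y=7: 479; y=8: 486; y=9: 432.
Profit is maximized at y = 8. AVC there is 270/8 = £33.75 ≤ P, so producing beats shutting down (which would give -£116).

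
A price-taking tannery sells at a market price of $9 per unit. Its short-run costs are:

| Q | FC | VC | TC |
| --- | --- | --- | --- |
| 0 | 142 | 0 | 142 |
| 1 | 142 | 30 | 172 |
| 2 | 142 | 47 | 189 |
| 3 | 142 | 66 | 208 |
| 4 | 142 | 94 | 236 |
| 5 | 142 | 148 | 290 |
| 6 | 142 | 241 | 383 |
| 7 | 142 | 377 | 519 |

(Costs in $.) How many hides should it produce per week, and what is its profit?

Compute π = P·Q − TC at each output: Q=0: -142; Q=1: -163; Q=2: -171; Q=3: -181; Q=4: -200; Q=5: -245; Q=6: -329; Q=7: -456.
Profit is highest at Q = 0. Equivalently, the lowest AVC in the table is 66/3 ≈ $22 at Q = 3, and P = $9 falls below it — price never covers variable cost, so the firm shuts down and loses only its fixed cost.

Q = 0 (shut down); profit = -$142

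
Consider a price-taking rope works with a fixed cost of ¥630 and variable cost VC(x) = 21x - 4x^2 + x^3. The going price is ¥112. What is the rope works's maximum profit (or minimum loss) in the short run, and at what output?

Profit = -¥140 at x = 7

AVC = 21 - 4x + x^2; min AVC = ¥17 at x = 2. Since P = ¥112 ≥ min AVC, the firm produces.
With MC = 21 - 8x + 3x^2, P = MC on the upward-sloping part at x* = 7.
TR = 112·7 = 784. TC = 630 + 294 = 924. Profit = 784 − 924 = -¥140.
Shutting down would mean losing the fixed cost of ¥630, so operating at a loss of ¥140 is better by ¥490.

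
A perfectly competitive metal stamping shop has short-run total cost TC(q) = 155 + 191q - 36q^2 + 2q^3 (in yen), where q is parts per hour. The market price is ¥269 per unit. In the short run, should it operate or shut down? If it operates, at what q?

Produce at q = 13

Strip out fixed cost: VC = 191q - 36q^2 + 2q^3. Then AVC = 191 - 36q + 2q^2 and MC = 191 - 72q + 6q^2.
The AVC parabola has its vertex at q = 36/4 = 9, where AVC = 191 - 36·9 + 2·9^2 = ¥29.
Since P = ¥269 ≥ min AVC = ¥29, price covers variable cost and the firm should produce.
Set P = MC: 269 = 191 - 72q + 6q^2 → -78 - 72q + 6q^2 = 0. The roots are q = -1 and q = 13; the profit-maximizing output is on the rising part of MC, so q* = 13.
Check: AVC at q = 13 is ¥61 ≤ P, so revenue covers variable cost.
Profit = P·q − TC = 269·13 − 948 = ¥2549.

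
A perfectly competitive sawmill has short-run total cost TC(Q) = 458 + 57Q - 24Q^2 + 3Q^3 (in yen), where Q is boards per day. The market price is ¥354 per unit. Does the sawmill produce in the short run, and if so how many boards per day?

Produce at Q = 9

Variable cost is VC = 57Q - 24Q^2 + 3Q^3, so AVC = VC/Q = 57 - 24Q + 3Q^2 and MC = dTC/dQ = 57 - 48Q + 9Q^2.
AVC hits its minimum where MC = AVC, at Q = 4, giving min AVC = 57 - 24·4 + 3·4^2 = ¥9.
Because ¥354 ≥ ¥9, revenue can cover variable cost; the firm operates.
Solving P = MC: -297 - 48Q + 9Q^2 = 0 ⇒ Q = -11/3 or 9. On the upward-sloping branch, Q* = 9.
Check: AVC at Q = 9 is ¥84 ≤ P, so revenue covers variable cost.
Profit = P·Q − TC = 354·9 − 1214 = ¥1972.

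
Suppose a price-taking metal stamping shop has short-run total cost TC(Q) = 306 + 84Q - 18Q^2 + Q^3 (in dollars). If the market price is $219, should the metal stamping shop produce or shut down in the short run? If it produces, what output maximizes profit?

Strip out fixed cost: VC = 84Q - 18Q^2 + Q^3. Then AVC = 84 - 18Q + Q^2 and MC = 84 - 36Q + 3Q^2.
The AVC parabola has its vertex at Q = 18/2 = 9, where AVC = 84 - 18·9 + 9^2 = $3.
Since P = $219 ≥ min AVC = $3, price covers variable cost and the firm should produce.
P = MC gives -135 - 36Q + 3Q^2 = 0, with roots -3 and 15. Take the larger (rising MC): Q* = 15.
Check: AVC at Q = 15 is $39 ≤ P, so revenue covers variable cost.
Profit = P·Q − TC = 219·15 − 891 = $2394.

Produce at Q = 15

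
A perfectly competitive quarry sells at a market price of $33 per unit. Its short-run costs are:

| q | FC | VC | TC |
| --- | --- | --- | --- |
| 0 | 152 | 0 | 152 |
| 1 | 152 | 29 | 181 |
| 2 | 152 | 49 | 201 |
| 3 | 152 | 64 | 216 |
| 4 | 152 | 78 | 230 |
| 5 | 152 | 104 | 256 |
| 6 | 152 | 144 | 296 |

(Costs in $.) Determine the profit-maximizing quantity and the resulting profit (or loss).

q = 5; profit = -$91

Profit at each row (π = 33q − TC): q=0: -152; q=1: -148; q=2: -135; q=3: -117; q=4: -98; q=5: -91; q=6: -98.
Profit is maximized at q = 5. AVC there is 104/5 = $20.80 ≤ P, so producing beats shutting down (which would give -$152).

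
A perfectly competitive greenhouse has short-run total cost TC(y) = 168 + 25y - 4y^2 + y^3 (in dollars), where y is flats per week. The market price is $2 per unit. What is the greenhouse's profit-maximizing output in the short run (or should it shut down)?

Shut down

Strip out fixed cost: VC = 25y - 4y^2 + y^3. Then AVC = 25 - 4y + y^2 and MC = 25 - 8y + 3y^2.
The AVC parabola has its vertex at y = 4/2 = 2, where AVC = 25 - 4·2 + 2^2 = $21.
With P < min AVC ($2 < $21), every unit sold adds to the loss.
Shutting down limits the loss to fixed cost, $168.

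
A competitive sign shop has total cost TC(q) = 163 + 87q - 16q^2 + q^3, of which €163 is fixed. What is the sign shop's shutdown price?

€23 per unit

Short-run supply begins at min AVC. From VC = 87q - 16q^2 + q^3, AVC = 87 - 16q + q^2.
dAVC/dq = -16 + 2q = 0 gives q = 8. min AVC = 87 - 16·8 + 8^2 = 23.
So the shutdown price is €23.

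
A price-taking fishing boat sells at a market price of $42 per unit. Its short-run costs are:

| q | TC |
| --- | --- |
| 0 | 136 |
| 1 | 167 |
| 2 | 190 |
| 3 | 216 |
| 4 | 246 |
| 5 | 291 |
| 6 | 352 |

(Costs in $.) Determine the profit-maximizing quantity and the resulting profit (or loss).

q = 4; profit = -$78

Compute π = P·q − TC at each output: q=0: -136; q=1: -125; q=2: -106; q=3: -90; q=4: -78; q=5: -81; q=6: -100.
Profit is maximized at q = 4. AVC there is 110/4 = $27.50 ≤ P, so producing beats shutting down (which would give -$136).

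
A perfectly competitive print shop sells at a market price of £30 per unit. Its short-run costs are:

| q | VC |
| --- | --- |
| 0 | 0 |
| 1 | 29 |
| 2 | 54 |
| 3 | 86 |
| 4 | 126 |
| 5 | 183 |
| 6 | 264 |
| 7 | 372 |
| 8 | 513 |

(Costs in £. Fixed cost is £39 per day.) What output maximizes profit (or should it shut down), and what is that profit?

Tabulate TR − TC: q=0: -39; q=1: -38; q=2: -33; q=3: -35; q=4: -45; q=5: -72; q=6: -123; q=7: -201; q=8: -312.
Profit is maximized at q = 2. AVC there is 54/2 = £27 ≤ P, so producing beats shutting down (which would give -£39).

q = 2; profit = -£33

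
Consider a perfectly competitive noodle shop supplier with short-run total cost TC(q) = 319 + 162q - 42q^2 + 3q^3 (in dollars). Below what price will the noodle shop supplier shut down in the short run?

$15 per unit

The shutdown price is the minimum of AVC. VC = 162q - 42q^2 + 3q^3, so AVC = 162 - 42q + 3q^2.
dAVC/dq = -42 + 6q = 0 gives q = 7. min AVC = 162 - 42·7 + 3·7^2 = 15.
The firm shuts down for any P below $15.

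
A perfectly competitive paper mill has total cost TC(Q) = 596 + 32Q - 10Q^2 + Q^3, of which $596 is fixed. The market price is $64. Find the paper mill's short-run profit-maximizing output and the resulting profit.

Profit = -$212 at Q = 8

AVC = 32 - 10Q + Q^2 has its minimum $7 at Q = 5; price $64 clears that bar, so the firm operates.
MC = 32 - 20Q + 3Q^2. Setting P = MC and taking the root on the rising branch gives Q* = 8.
TR = 64·8 = 512. TC = 596 + 128 = 724. Profit = 512 − 724 = -$212.
By producing, the firm covers all variable cost plus $384 of fixed cost; shutting down would lose the full $596.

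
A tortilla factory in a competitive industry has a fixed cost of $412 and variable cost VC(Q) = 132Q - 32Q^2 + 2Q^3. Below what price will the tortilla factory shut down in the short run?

The shutdown price is the minimum of AVC. VC = 132Q - 32Q^2 + 2Q^3, so AVC = 132 - 32Q + 2Q^2.
dAVC/dQ = -32 + 4Q = 0 gives Q = 8. min AVC = 132 - 32·8 + 2·8^2 = 4.
The firm shuts down for any P below $4.

$4 per unit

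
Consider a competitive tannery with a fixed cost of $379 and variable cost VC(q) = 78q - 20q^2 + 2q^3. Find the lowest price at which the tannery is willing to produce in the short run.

$28 per unit

Short-run supply begins at min AVC. From VC = 78q - 20q^2 + 2q^3, AVC = 78 - 20q + 2q^2.
dAVC/dq = -20 + 4q = 0 gives q = 5. min AVC = 78 - 20·5 + 2·5^2 = 28.
For P < $28 the firm produces nothing.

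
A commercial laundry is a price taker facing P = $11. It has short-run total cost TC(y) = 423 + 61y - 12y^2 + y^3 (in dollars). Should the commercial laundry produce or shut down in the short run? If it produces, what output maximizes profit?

Shut down

From TC, MC = TC'(y) = 61 - 24y + 3y^2 and AVC = VC/y = 61 - 12y + y^2.
The AVC parabola has its vertex at y = 12/2 = 6, where AVC = 61 - 12·6 + 6^2 = $25.
P = $11 lies below min AVC = $25; no output level covers variable cost.
Shutting down limits the loss to fixed cost, $423.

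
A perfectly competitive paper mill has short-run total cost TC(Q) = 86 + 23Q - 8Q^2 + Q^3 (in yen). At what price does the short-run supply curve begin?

Short-run supply begins at min AVC. From VC = 23Q - 8Q^2 + Q^3, AVC = 23 - 8Q + Q^2.
At the minimum of AVC, MC = AVC. MC = 23 - 16Q + 3Q^2; setting MC = AVC gives 2Q^2 - 8Q = 0, so Q = 4. min AVC = 7.
So the shutdown price is ¥7.

¥7 per unit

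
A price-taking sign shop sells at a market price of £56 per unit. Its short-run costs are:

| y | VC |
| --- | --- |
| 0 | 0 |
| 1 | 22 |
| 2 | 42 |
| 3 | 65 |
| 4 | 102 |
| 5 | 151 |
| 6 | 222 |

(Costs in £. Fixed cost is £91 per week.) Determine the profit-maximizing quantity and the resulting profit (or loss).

Tabulate TR − TC: y=0: -91; y=1: -57; y=2: -21; y=3: 12; y=4: 31; y=5: 38; y=6: 23.
Profit is maximized at y = 5. AVC there is 151/5 = £30.20 ≤ P, so producing beats shutting down (which would give -£91).

y = 5; profit = £38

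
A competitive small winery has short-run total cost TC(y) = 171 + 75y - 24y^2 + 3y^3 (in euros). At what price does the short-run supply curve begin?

€27 per unit

The shutdown price is the minimum of AVC. VC = 75y - 24y^2 + 3y^3, so AVC = 75 - 24y + 3y^2.
dAVC/dy = -24 + 6y = 0 gives y = 4. min AVC = 75 - 24·4 + 3·4^2 = 27.
So the shutdown price is €27.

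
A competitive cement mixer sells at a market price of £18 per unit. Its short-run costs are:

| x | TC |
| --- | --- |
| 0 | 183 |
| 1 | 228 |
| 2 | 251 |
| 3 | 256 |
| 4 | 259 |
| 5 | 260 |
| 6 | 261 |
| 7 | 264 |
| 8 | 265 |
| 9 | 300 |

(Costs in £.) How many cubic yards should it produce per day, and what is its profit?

x = 8; profit = -£121

Compute π = P·x − TC at each output: x=0: -183; x=1: -210; x=2: -215; x=3: -202; x=4: -187; x=5: -170; x=6: -153; x=7: -138; x=8: -121; x=9: -138.
Profit is maximized at x = 8. AVC there is 82/8 = £10.25 ≤ P, so producing beats shutting down (which would give -£183).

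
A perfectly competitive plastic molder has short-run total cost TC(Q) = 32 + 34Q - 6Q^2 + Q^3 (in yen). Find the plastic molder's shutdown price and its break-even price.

AVC = 34 - 6Q + Q^2; minimized at Q = 3, giving min AVC = ¥25. That is the shutdown price.
ATC = 32/Q + 34 - 6Q + Q^2. Setting dATC/dQ = −32/Q^2 − 6 + 2Q = 0 gives Q = 4 (since 2·4^3 − 6·4^2 = 32).
min ATC = 32/4 + 34 − 6·4 + 4^2 = ¥34. That is the break-even price.
Between these two prices the firm operates at a loss; above ¥34 it earns a profit.

Shutdown price = ¥25; break-even price = ¥34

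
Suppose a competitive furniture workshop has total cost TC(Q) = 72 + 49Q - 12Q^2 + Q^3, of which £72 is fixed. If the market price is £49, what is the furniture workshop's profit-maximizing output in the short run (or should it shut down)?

Produce at Q = 8

Variable cost is VC = 49Q - 12Q^2 + Q^3, so AVC = VC/Q = 49 - 12Q + Q^2 and MC = dTC/dQ = 49 - 24Q + 3Q^2.
The AVC parabola has its vertex at Q = 12/2 = 6, where AVC = 49 - 12·6 + 6^2 = £13.
P = £49 exceeds min AVC = £13, so the firm stays open.
Set P = MC: 49 = 49 - 24Q + 3Q^2 → -24Q + 3Q^2 = 0. The roots are Q = 0 and Q = 8; the profit-maximizing output is on the rising part of MC, so Q* = 8.
Check: AVC at Q = 8 is £17 ≤ P, so revenue covers variable cost.
Profit = P·Q − TC = 49·8 − 208 = £184.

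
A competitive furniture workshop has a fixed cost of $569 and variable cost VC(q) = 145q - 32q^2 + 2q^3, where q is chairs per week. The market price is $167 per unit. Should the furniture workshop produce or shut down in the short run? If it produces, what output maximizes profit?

From TC, MC = TC'(q) = 145 - 64q + 6q^2 and AVC = VC/q = 145 - 32q + 2q^2.
AVC is minimized where dAVC/dq = -32 + 4q = 0, at q = 8; min AVC = 145 - 32·8 + 2·8^2 = $17.
P = $167 exceeds min AVC = $17, so the firm stays open.
P = MC gives -22 - 64q + 6q^2 = 0, with roots -1/3 and 11. Take the larger (rising MC): q* = 11.
Check: AVC at q = 11 is $35 ≤ P, so revenue covers variable cost.
Profit = P·q − TC = 167·11 − 954 = $883.

Produce at q = 11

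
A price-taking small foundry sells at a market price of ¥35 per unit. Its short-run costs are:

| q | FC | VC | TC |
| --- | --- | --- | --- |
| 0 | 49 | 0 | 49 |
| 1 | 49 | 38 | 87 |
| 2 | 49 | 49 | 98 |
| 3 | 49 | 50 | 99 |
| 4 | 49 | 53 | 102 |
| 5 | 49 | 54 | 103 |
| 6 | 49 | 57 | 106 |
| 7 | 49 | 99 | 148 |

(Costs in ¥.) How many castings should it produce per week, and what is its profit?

Tabulate TR − TC: q=0: -49; q=1: -52; q=2: -28; q=3: 6; q=4: 38; q=5: 72; q=6: 104; q=7: 97.
Profit is maximized at q = 6. AVC there is 57/6 = ¥9.50 ≤ P, so producing beats shutting down (which would give -¥49).

q = 6; profit = ¥104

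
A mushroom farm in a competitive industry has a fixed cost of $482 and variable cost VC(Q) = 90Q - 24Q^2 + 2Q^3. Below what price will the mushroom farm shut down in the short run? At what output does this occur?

Short-run supply begins at min AVC. From VC = 90Q - 24Q^2 + 2Q^3, AVC = 90 - 24Q + 2Q^2.
At the minimum of AVC, MC = AVC. MC = 90 - 48Q + 6Q^2; setting MC = AVC gives 4Q^2 - 24Q = 0, so Q = 6. min AVC = 18.
So the shutdown price is $18.

$18 per unit, at Q = 6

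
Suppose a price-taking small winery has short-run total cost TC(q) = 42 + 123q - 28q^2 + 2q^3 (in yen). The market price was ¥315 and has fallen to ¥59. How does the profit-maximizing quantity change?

MC = 123 - 56q + 6q^2; the shutdown threshold is min AVC = ¥25 (at q = 7).
With P = ¥315 above the shutdown price, P = MC gives q = 12.
At P = ¥59 ≥ min AVC, set P = MC: q = 8. The firm stays open but cuts output.

Output falls from 12 to 8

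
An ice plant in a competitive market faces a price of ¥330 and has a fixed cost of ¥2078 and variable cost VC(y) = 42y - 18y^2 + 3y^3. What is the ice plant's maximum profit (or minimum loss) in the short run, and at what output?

AVC = 42 - 18y + 3y^2 has its minimum ¥15 at y = 3; price ¥330 clears that bar, so the firm operates.
With MC = 42 - 36y + 9y^2, P = MC on the upward-sloping part at y* = 8.
TR = 330·8 = 2640. TC = 2078 + 720 = 2798. Profit = 2640 − 2798 = -¥158.
Shutting down would mean losing the fixed cost of ¥2078, so operating at a loss of ¥158 is better by ¥1920.

Profit = -¥158 at y = 8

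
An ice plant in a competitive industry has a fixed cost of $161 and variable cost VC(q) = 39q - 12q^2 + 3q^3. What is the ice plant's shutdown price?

Short-run supply begins at min AVC. From VC = 39q - 12q^2 + 3q^3, AVC = 39 - 12q + 3q^2.
dAVC/dq = -12 + 6q = 0 gives q = 2. min AVC = 39 - 12·2 + 3·2^2 = 27.
For P < $27 the firm produces nothing.

$27 per unit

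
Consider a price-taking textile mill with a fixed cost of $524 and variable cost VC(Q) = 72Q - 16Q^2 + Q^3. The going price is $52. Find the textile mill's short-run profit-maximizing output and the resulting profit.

AVC = 72 - 16Q + Q^2; min AVC = $8 at Q = 8. Since P = $52 ≥ min AVC, the firm produces.
MC = 72 - 32Q + 3Q^2. Setting P = MC and taking the root on the rising branch gives Q* = 10.
TR = 52·10 = 520. TC = 524 + 120 = 644. Profit = 520 − 644 = -$124.
That loss of $124 beats the $524 the firm would lose by shutting down; producing recovers $400 of fixed cost.

Profit = -$124 at Q = 10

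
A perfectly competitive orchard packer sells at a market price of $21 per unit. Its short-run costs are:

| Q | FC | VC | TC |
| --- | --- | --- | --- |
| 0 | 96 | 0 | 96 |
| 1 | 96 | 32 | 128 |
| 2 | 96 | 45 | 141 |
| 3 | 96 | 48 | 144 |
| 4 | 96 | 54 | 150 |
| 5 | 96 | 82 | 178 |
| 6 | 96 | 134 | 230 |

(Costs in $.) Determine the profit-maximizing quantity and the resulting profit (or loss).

Compute π = P·Q − TC at each output: Q=0: -96; Q=1: -107; Q=2: -99; Q=3: -81; Q=4: -66; Q=5: -73; Q=6: -104.
Profit is maximized at Q = 4. AVC there is 54/4 = $13.50 ≤ P, so producing beats shutting down (which would give -$96).

Q = 4; profit = -$66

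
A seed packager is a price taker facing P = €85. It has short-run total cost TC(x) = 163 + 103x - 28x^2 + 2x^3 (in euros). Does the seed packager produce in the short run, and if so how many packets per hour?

Variable cost is VC = 103x - 28x^2 + 2x^3, so AVC = VC/x = 103 - 28x + 2x^2 and MC = dTC/dx = 103 - 56x + 6x^2.
AVC hits its minimum where MC = AVC, at x = 7, giving min AVC = 103 - 28·7 + 2·7^2 = €5.
P = €85 exceeds min AVC = €5, so the firm stays open.
Set P = MC: 85 = 103 - 56x + 6x^2 → 18 - 56x + 6x^2 = 0. The roots are x = 1/3 and x = 9; the profit-maximizing output is on the rising part of MC, so x* = 9.
Check: AVC at x = 9 is €13 ≤ P, so revenue covers variable cost.
Profit = P·x − TC = 85·9 − 280 = €485.

Produce at x = 9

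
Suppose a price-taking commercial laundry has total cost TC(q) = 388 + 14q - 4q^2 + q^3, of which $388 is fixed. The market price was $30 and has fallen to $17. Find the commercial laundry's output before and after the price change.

AVC = 14 - 4q + q^2, minimized at q = 2 where min AVC = $10. MC = 14 - 8q + 3q^2.
With P = $30 above the shutdown price, P = MC gives q = 4.
At P = $17 ≥ min AVC, set P = MC: q = 3. The firm stays open but cuts output.

Output falls from 4 to 3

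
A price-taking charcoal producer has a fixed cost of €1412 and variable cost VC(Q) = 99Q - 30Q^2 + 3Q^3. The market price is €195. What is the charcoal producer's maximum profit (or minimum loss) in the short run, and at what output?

Profit = -€260 at Q = 8

AVC = 99 - 30Q + 3Q^2; min AVC = €24 at Q = 5. Since P = €195 ≥ min AVC, the firm produces.
With MC = 99 - 60Q + 9Q^2, P = MC on the upward-sloping part at Q* = 8.
TR = 195·8 = 1560. TC = 1412 + 408 = 1820. Profit = 1560 − 1820 = -€260.
That loss of €260 beats the €1412 the firm would lose by shutting down; producing recovers €1152 of fixed cost.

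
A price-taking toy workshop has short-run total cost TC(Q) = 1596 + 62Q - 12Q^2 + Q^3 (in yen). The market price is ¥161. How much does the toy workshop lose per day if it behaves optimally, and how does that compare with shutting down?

Profit = -¥386 at Q = 11

AVC = 62 - 12Q + Q^2; min AVC = ¥26 at Q = 6. Since P = ¥161 ≥ min AVC, the firm produces.
MC = 62 - 24Q + 3Q^2. Setting P = MC and taking the root on the rising branch gives Q* = 11.
TR = 161·11 = 1771. TC = 1596 + 561 = 2157. Profit = 1771 − 2157 = -¥386.
By producing, the firm covers all variable cost plus ¥1210 of fixed cost; shutting down would lose the full ¥1596.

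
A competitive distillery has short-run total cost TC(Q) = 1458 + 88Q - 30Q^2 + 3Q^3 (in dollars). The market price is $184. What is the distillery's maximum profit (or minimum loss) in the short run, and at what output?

Profit = -$306 at Q = 8

AVC = 88 - 30Q + 3Q^2; min AVC = $13 at Q = 5. Since P = $184 ≥ min AVC, the firm produces.
MC = 88 - 60Q + 9Q^2. Setting P = MC and taking the root on the rising branch gives Q* = 8.
TR = 184·8 = 1472. TC = 1458 + 320 = 1778. Profit = 1472 − 1778 = -$306.
That loss of $306 beats the $1458 the firm would lose by shutting down; producing recovers $1152 of fixed cost.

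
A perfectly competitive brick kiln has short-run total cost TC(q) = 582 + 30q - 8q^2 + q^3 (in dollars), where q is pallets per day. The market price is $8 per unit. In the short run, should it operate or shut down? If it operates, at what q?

Strip out fixed cost: VC = 30q - 8q^2 + q^3. Then AVC = 30 - 8q + q^2 and MC = 30 - 16q + 3q^2.
The AVC parabola has its vertex at q = 8/2 = 4, where AVC = 30 - 8·4 + 4^2 = $14.
With P < min AVC ($8 < $14), every unit sold adds to the loss.
The firm minimizes its loss by shutting down and losing only its fixed cost of $582.

Shut down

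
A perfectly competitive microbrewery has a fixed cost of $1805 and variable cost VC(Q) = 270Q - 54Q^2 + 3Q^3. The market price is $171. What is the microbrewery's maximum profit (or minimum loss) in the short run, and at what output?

Profit = -$353 at Q = 11

AVC = 270 - 54Q + 3Q^2 has its minimum $27 at Q = 9; price $171 clears that bar, so the firm operates.
With MC = 270 - 108Q + 9Q^2, P = MC on the upward-sloping part at Q* = 11.
TR = 171·11 = 1881. TC = 1805 + 429 = 2234. Profit = 1881 − 2234 = -$353.
Shutting down would mean losing the fixed cost of $1805, so operating at a loss of $353 is better by $1452.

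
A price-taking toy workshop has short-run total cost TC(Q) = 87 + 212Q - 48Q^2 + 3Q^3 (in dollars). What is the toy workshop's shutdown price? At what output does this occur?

$20 per unit, at Q = 8

The firm shuts down when price falls below the minimum of average variable cost. AVC = VC/Q = 212 - 48Q + 3Q^2.
At the minimum of AVC, MC = AVC. MC = 212 - 96Q + 9Q^2; setting MC = AVC gives 6Q^2 - 48Q = 0, so Q = 8. min AVC = 20.
For P < $20 the firm produces nothing.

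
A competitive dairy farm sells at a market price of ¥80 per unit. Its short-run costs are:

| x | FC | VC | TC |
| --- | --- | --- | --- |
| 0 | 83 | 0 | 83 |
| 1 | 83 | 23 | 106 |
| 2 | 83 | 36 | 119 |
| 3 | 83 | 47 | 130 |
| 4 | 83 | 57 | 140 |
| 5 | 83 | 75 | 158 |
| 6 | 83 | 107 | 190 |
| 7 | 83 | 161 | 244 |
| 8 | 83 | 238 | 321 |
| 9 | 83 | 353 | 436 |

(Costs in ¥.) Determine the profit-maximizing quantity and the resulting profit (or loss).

x = 8; profit = ¥319

Compute π = P·x − TC at each output: x=0: -83; x=1: -26; x=2: 41; x=3: 110; x=4: 180; x=5: 242; x=6: 290; x=7: 316; x=8: 319; x=9: 284.
Profit is maximized at x = 8. AVC there is 238/8 = ¥29.75 ≤ P, so producing beats shutting down (which would give -¥83).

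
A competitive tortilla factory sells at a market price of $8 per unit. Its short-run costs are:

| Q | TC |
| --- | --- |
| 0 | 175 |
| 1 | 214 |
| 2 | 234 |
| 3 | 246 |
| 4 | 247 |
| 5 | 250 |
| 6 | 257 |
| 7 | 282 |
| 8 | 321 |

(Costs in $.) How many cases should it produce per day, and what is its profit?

Q = 0 (shut down); profit = -$175

Tabulate TR − TC: Q=0: -175; Q=1: -206; Q=2: -218; Q=3: -222; Q=4: -215; Q=5: -210; Q=6: -209; Q=7: -226; Q=8: -257.
Profit is highest at Q = 0. Equivalently, the lowest AVC in the table is 82/6 ≈ $13.67 at Q = 6, and P = $8 falls below it — price never covers variable cost, so the firm shuts down and loses only its fixed cost.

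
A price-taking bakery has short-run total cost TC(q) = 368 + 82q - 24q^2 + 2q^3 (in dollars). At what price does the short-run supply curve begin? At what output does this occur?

$10 per unit, at q = 6

Short-run supply begins at min AVC. From VC = 82q - 24q^2 + 2q^3, AVC = 82 - 24q + 2q^2.
dAVC/dq = -24 + 4q = 0 gives q = 6. min AVC = 82 - 24·6 + 2·6^2 = 10.
So the shutdown price is $10.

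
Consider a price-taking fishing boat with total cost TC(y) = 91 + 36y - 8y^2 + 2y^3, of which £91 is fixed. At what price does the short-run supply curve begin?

The shutdown price is the minimum of AVC. VC = 36y - 8y^2 + 2y^3, so AVC = 36 - 8y + 2y^2.
dAVC/dy = -8 + 4y = 0 gives y = 2. min AVC = 36 - 8·2 + 2·2^2 = 28.
So the shutdown price is £28.

£28 per unit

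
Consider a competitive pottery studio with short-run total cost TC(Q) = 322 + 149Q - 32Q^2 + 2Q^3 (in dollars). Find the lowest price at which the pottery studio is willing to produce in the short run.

The firm shuts down when price falls below the minimum of average variable cost. AVC = VC/Q = 149 - 32Q + 2Q^2.
dAVC/dQ = -32 + 4Q = 0 gives Q = 8. min AVC = 149 - 32·8 + 2·8^2 = 21.
The firm shuts down for any P below $21.

$21 per unit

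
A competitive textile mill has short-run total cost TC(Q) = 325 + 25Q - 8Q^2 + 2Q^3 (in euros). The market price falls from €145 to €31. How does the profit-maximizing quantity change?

MC = 25 - 16Q + 6Q^2; the shutdown threshold is min AVC = €17 (at Q = 2).
With P = €145 above the shutdown price, P = MC gives Q = 6.
At P = €31 ≥ min AVC, set P = MC: Q = 3. The firm stays open but cuts output.

Output falls from 6 to 3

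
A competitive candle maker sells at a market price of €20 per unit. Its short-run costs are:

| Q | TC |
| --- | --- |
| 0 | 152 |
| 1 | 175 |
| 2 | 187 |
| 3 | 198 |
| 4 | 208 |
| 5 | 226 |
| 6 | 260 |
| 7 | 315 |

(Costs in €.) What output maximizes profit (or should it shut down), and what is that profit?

Tabulate TR − TC: Q=0: -152; Q=1: -155; Q=2: -147; Q=3: -138; Q=4: -128; Q=5: -126; Q=6: -140; Q=7: -175.
Profit is maximized at Q = 5. AVC there is 74/5 = €14.80 ≤ P, so producing beats shutting down (which would give -€152).

Q = 5; profit = -€126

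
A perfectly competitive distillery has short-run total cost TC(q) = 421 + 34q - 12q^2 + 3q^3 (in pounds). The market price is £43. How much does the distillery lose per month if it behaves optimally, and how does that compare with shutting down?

AVC = 34 - 12q + 3q^2 has its minimum £22 at q = 2; price £43 clears that bar, so the firm operates.
MC = 34 - 24q + 9q^2. Setting P = MC and taking the root on the rising branch gives q* = 3.
TR = 43·3 = 129. TC = 421 + 75 = 496. Profit = 129 − 496 = -£367.
Shutting down would mean losing the fixed cost of £421, so operating at a loss of £367 is better by £54.

Profit = -£367 at q = 3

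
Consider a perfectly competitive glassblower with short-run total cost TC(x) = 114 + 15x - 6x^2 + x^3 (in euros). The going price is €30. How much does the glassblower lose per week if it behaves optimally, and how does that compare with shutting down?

Profit = -€14 at x = 5

AVC = 15 - 6x + x^2; min AVC = €6 at x = 3. Since P = €30 ≥ min AVC, the firm produces.
With MC = 15 - 12x + 3x^2, P = MC on the upward-sloping part at x* = 5.
TR = 30·5 = 150. TC = 114 + 50 = 164. Profit = 150 − 164 = -€14.
By producing, the firm covers all variable cost plus €100 of fixed cost; shutting down would lose the full €114.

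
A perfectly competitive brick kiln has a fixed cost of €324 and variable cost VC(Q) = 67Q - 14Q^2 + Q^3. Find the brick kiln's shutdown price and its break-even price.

Shutdown price = €18; break-even price = €58

AVC = 67 - 14Q + Q^2; minimized at Q = 7, giving min AVC = €18. That is the shutdown price.
ATC = 324/Q + 67 - 14Q + Q^2. Setting dATC/dQ = −324/Q^2 − 14 + 2Q = 0 gives Q = 9 (since 2·9^3 − 14·9^2 = 324).
min ATC = 324/9 + 67 − 14·9 + 9^2 = €58. That is the break-even price.
Between these two prices the firm operates at a loss; above €58 it earns a profit.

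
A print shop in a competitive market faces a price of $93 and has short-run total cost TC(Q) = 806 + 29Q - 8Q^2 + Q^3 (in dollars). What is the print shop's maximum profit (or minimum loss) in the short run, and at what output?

Profit = -$294 at Q = 8

AVC = 29 - 8Q + Q^2; min AVC = $13 at Q = 4. Since P = $93 ≥ min AVC, the firm produces.
With MC = 29 - 16Q + 3Q^2, P = MC on the upward-sloping part at Q* = 8.
TR = 93·8 = 744. TC = 806 + 232 = 1038. Profit = 744 − 1038 = -$294.
Shutting down would mean losing the fixed cost of $806, so operating at a loss of $294 is better by $512.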